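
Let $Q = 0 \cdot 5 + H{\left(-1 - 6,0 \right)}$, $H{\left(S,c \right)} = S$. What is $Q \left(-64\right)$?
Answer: $448$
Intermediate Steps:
$Q = -7$ ($Q = 0 \cdot 5 - 7 = 0 - 7 = -7$)
$Q \left(-64\right) = \left(-7\right) \left(-64\right) = 448$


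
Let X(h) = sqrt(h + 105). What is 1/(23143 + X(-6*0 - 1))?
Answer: 23143/535598345 - 2*sqrt(26)/535598345 ≈ 4.3191e-5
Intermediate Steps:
X(h) = sqrt(105 + h)
1/(23143 + X(-6*0 - 1)) = 1/(23143 + sqrt(105 + (-6*0 - 1))) = 1/(23143 + sqrt(105 + (0 - 1))) = 1/(23143 + sqrt(105 - 1)) = 1/(23143 + sqrt(104)) = 1/(23143 + 2*sqrt(26))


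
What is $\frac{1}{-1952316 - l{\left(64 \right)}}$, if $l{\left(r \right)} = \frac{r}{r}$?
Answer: $- \frac{1}{1952317} \approx -5.1221 \cdot 10^{-7}$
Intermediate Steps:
$l{\left(r \right)} = 1$
$\frac{1}{-1952316 - l{\left(64 \right)}} = \frac{1}{-1952316 - 1} = \frac{1}{-1952317} = - \frac{1}{1952317}$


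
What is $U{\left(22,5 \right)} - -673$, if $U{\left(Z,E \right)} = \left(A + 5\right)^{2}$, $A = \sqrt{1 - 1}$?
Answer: $698$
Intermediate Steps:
$A = 0$ ($A = \sqrt{0} = 0$)
$U{\left(Z,E \right)} = 25$ ($U{\left(Z,E \right)} = \left(0 + 5\right)^{2} = 5^{2} = 25$)
$U{\left(22,5 \right)} - -673 = 25 - -673 = 25 + 673 = 698$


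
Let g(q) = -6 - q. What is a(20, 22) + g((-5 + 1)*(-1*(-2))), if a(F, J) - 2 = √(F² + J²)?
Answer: 4 + 2*√221 ≈ 33.732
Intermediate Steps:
a(F, J) = 2 + √(F² + J²)
a(20, 22) + g((-5 + 1)*(-1*(-2))) = (2 + √(20² + 22²)) + (-6 - (-5 + 1)*(-1*(-2))) = (2 + √(400 + 484)) + (-6 - (-4)*2) = (2 + √884) + (-6 - 1*(-8)) = (2 + 2*√221) + (-6 + 8) = (2 + 2*√221) + 2 = 4 + 2*√221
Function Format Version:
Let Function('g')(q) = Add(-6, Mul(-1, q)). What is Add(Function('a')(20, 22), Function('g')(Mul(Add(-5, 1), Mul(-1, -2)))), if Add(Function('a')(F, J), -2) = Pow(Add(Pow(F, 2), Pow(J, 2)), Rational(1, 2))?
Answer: Add(4, Mul(2, Pow(221, Rational(1, 2)))) ≈ 33.732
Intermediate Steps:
Function('a')(F, J) = Add(2, Pow(Add(Pow(F, 2), Pow(J, 2)), Rational(1, 2)))
Add(Function('a')(20, 22), Function('g')(Mul(Add(-5, 1), Mul(-1, -2)))) = Add(Add(2, Pow(Add(Pow(20, 2), Pow(22, 2)), Rational(1, 2))), Add(-6, Mul(-1, Mul(Add(-5, 1), Mul(-1, -2))))) = Add(Add(2, Pow(Add(400, 484), Rational(1, 2))), Add(-6, Mul(-1, Mul(-4, 2)))) = Add(Add(2, Pow(884, Rational(1, 2))), Add(-6, Mul(-1, -8))) = Add(Add(2, Mul(2, Pow(221, Rational(1, 2)))), Add(-6, 8)) = Add(Add(2, Mul(2, Pow(221, Rational(1, 2)))), 2) = Add(4, Mul(2, Pow(221, Rational(1, 2))))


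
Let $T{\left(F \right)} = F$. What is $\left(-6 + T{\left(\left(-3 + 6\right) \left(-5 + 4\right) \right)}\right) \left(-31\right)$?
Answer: $279$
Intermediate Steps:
$\left(-6 + T{\left(\left(-3 + 6\right) \left(-5 + 4\right) \right)}\right) \left(-31\right) = \left(-6 + \left(-3 + 6\right) \left(-5 + 4\right)\right) \left(-31\right) = \left(-6 + 3 \left(-1\right)\right) \left(-31\right) = \left(-6 - 3\right) \left(-31\right) = \left(-9\right) \left(-31\right) = 279$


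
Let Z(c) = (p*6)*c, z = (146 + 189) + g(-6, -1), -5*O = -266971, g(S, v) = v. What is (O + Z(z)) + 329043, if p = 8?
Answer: 1992346/5 ≈ 3.9847e+5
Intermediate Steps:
O = 266971/5 (O = -1/5*(-266971) = 266971/5 ≈ 53394.)
z = 334 (z = (146 + 189) - 1 = 335 - 1 = 334)
Z(c) = 48*c (Z(c) = (8*6)*c = 48*c)
(O + Z(z)) + 329043 = (266971/5 + 48*334) + 329043 = (266971/5 + 16032) + 329043 = 347131/5 + 329043 = 1992346/5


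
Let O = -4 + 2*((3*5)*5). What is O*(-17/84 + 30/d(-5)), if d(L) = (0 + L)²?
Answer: 30587/210 ≈ 145.65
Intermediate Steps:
O = 146 (O = -4 + 2*(15*5) = -4 + 2*75 = -4 + 150 = 146)
d(L) = L²
O*(-17/84 + 30/d(-5)) = 146*(-17/84 + 30/((-5)²)) = 146*(-17*1/84 + 30/25) = 146*(-17/84 + 30*(1/25)) = 146*(-17/84 + 6/5) = 146*(419/420) = 30587/210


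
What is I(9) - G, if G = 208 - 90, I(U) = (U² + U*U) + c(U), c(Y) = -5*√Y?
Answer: 29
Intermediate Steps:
I(U) = -5*√U + 2*U² (I(U) = (U² + U*U) - 5*√U = (U² + U²) - 5*√U = 2*U² - 5*√U = -5*√U + 2*U²)
G = 118
I(9) - G = (-5*√9 + 2*9²) - 1*118 = (-5*3 + 2*81) - 118 = (-15 + 162) - 118 = 147 - 118 = 29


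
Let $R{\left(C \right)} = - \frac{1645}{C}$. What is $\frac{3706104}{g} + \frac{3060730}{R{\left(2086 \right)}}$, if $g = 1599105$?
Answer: $- \frac{97235924384484}{25052645} \approx -3.8813 \cdot 10^{6}$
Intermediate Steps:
$\frac{3706104}{g} + \frac{3060730}{R{\left(2086 \right)}} = \frac{3706104}{1599105} + \frac{3060730}{\left(-1645\right) \frac{1}{2086}} = 3706104 \cdot \frac{1}{1599105} + \frac{3060730}{\left(-1645\right) \frac{1}{2086}} = \frac{1235368}{533035} + \frac{3060730}{- \frac{235}{298}} = \frac{1235368}{533035} + 3060730 \left(- \frac{298}{235}\right) = \frac{1235368}{533035} - \frac{182419508}{47} = - \frac{97235924384484}{25052645}$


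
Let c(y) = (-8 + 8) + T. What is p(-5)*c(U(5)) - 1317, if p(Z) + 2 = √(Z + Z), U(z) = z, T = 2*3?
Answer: -1329 + 6*I*√10 ≈ -1329.0 + 18.974*I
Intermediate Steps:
T = 6
c(y) = 6 (c(y) = (-8 + 8) + 6 = 0 + 6 = 6)
p(Z) = -2 + √2*√Z (p(Z) = -2 + √(Z + Z) = -2 + √(2*Z) = -2 + √2*√Z)
p(-5)*c(U(5)) - 1317 = (-2 + √2*√(-5))*6 - 1317 = (-2 + √2*(I*√5))*6 - 1317 = (-2 + I*√10)*6 - 1317 = (-12 + 6*I*√10) - 1317 = -1329 + 6*I*√10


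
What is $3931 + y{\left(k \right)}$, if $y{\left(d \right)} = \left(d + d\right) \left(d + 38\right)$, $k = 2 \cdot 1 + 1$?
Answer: $4177$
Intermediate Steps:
$k = 3$ ($k = 2 + 1 = 3$)
$y{\left(d \right)} = 2 d \left(38 + d\right)$
$3931 + y{\left(k \right)} = 3931 + 2 \cdot 3 \left(38 + 3\right) = 3931 + 2 \cdot 3 \cdot 41 = 3931 + 246 = 4177$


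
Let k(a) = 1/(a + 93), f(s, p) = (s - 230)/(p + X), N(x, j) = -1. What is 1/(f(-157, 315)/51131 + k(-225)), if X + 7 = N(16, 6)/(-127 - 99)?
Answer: -156603822276/1190240921 ≈ -131.57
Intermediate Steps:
X = -1581/226 (X = -7 - 1/(-127 - 99) = -7 - 1/(-226) = -7 - 1*(-1/226) = -7 + 1/226 = -1581/226 ≈ -6.9956)
f(s, p) = (-230 + s)/(-1581/226 + p) (f(s, p) = (s - 230)/(p - 1581/226) = (-230 + s)/(-1581/226 + p))
k(a) = 1/(93 + a)
1/(f(-157, 315)/51131 + k(-225)) = 1/((226*(-230 - 157)/(-1581 + 226*315))/51131 + 1/(93 - 225)) = 1/((226*(-387)/(-1581 + 71190))*(1/51131) + 1/(-132)) = 1/((226*(-387)/69609)*(1/51131) - 1/132) = 1/((226*(1/69609)*(-387))*(1/51131) - 1/132) = 1/(-29154/23203*1/51131 - 1/132) = 1/(-29154/1186392593 - 1/132) = 1/(-1190240921/156603822276) = -156603822276/1190240921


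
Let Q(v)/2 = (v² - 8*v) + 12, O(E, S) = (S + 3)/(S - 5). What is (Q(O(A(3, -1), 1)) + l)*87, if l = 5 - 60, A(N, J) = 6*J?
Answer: -1131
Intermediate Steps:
l = -55
O(E, S) = (3 + S)/(-5 + S)
Q(v) = 24 - 16*v + 2*v² (Q(v) = 2*((v² - 8*v) + 12) = 2*(12 + v² - 8*v) = 24 - 16*v + 2*v²)
(Q(O(A(3, -1), 1)) + l)*87 = ((24 - 16*(3 + 1)/(-5 + 1) + 2*((3 + 1)/(-5 + 1))²) - 55)*87 = ((24 - 16*4/(-4) + 2*(4/(-4))²) - 55)*87 = ((24 - (-4)*4 + 2*(-¼*4)²) - 55)*87 = ((24 - 16*(-1) + 2*(-1)²) - 55)*87 = ((24 + 16 + 2*1) - 55)*87 = ((24 + 16 + 2) - 55)*87 = (42 - 55)*87 = -13*87 = -1131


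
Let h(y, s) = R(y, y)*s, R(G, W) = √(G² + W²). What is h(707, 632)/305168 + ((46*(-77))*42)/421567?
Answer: -6468/18329 + 55853*√2/38146 ≈ 1.7178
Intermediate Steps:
h(y, s) = s*√2*√(y²) (h(y, s) = √(y² + y²)*s = √(2*y²)*s = (√2*√(y²))*s = s*√2*√(y²))
h(707, 632)/305168 + ((46*(-77))*42)/421567 = (632*√2*√(707²))/305168 + ((46*(-77))*42)/421567 = (632*√2*√499849)*(1/305168) - 3542*42*(1/421567) = (632*√2*707)*(1/305168) - 148764*1/421567 = (446824*√2)*(1/305168) - 6468/18329 = 55853*√2/38146 - 6468/18329 = -6468/18329 + 55853*√2/38146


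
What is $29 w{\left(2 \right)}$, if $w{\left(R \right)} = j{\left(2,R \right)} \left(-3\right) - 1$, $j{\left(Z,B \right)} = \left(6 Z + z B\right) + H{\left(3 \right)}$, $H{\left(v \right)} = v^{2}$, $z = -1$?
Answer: $-1682$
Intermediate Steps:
$j{\left(Z,B \right)} = 9 - B + 6 Z$ ($j{\left(Z,B \right)} = \left(6 Z - B\right) + 3^{2} = \left(- B + 6 Z\right) + 9 = 9 - B + 6 Z$)
$w{\left(R \right)} = -64 + 3 R$ ($w{\left(R \right)} = \left(9 - R + 6 \cdot 2\right) \left(-3\right) - 1 = \left(9 - R + 12\right) \left(-3\right) - 1 = \left(21 - R\right) \left(-3\right) - 1 = \left(-63 + 3 R\right) - 1 = -64 + 3 R$)
$29 w{\left(2 \right)} = 29 \left(-64 + 3 \cdot 2\right) = 29 \left(-64 + 6\right) = 29 \left(-58\right) = -1682$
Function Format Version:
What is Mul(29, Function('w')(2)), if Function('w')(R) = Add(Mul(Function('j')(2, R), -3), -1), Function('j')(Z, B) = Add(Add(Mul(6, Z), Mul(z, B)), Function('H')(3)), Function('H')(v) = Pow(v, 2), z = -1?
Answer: -1682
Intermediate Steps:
Function('j')(Z, B) = Add(9, Mul(-1, B), Mul(6, Z)) (Function('j')(Z, B) = Add(Add(Mul(6, Z), Mul(-1, B)), Pow(3, 2)) = Add(Add(Mul(-1, B), Mul(6, Z)), 9) = Add(9, Mul(-1, B), Mul(6, Z)))
Function('w')(R) = Add(-64, Mul(3, R)) (Function('w')(R) = Add(Mul(Add(9, Mul(-1, R), Mul(6, 2)), -3), -1) = Add(Mul(Add(9, Mul(-1, R), 12), -3), -1) = Add(Mul(Add(21, Mul(-1, R)), -3), -1) = Add(Add(-63, Mul(3, R)), -1) = Add(-64, Mul(3, R)))
Mul(29, Function('w')(2)) = Mul(29, Add(-64, Mul(3, 2))) = Mul(29, Add(-64, 6)) = Mul(29, -58) = -1682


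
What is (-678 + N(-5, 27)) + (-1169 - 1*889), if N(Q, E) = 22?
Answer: -2714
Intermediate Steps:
(-678 + N(-5, 27)) + (-1169 - 1*889) = (-678 + 22) + (-1169 - 1*889) = -656 + (-1169 - 889) = -656 - 2058 = -2714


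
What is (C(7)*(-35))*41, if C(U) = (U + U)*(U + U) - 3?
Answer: -276955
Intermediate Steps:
C(U) = -3 + 4*U**2 (C(U) = (2*U)*(2*U) - 3 = 4*U**2 - 3 = -3 + 4*U**2)
(C(7)*(-35))*41 = ((-3 + 4*7**2)*(-35))*41 = ((-3 + 4*49)*(-35))*41 = ((-3 + 196)*(-35))*41 = (193*(-35))*41 = -6755*41 = -276955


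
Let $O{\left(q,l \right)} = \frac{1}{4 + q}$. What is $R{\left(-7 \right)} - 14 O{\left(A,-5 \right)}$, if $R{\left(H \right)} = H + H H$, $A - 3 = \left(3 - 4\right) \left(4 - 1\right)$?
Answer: $\frac{77}{2} \approx 38.5$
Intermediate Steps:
$A = 0$ ($A = 3 + \left(3 - 4\right) \left(4 - 1\right) = 3 - 3 = 0$)
$R{\left(H \right)} = H + H^{2}$
$R{\left(-7 \right)} - 14 O{\left(A,-5 \right)} = - 7 \left(1 - 7\right) - \frac{14}{4 + 0} = \left(-7\right) \left(-6\right) - \frac{14}{4} = 42 - \frac{7}{2} = \frac{77}{2}$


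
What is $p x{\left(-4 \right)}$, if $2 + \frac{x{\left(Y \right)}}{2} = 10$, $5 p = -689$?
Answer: $- \frac{11024}{5} \approx -2204.8$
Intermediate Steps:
$p = - \frac{689}{5}$ ($p = \frac{1}{5} \left(-689\right) = - \frac{689}{5} \approx -137.8$)
$x{\left(Y \right)} = 16$ ($x{\left(Y \right)} = -4 + 2 \cdot 10 = -4 + 20 = 16$)
$p x{\left(-4 \right)} = \left(- \frac{689}{5}\right) 16 = - \frac{11024}{5}$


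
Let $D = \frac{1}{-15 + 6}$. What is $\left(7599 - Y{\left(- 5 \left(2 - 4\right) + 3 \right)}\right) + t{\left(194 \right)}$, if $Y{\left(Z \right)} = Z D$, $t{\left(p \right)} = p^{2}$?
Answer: $\frac{407128}{9} \approx 45236.0$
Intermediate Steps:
$D = - \frac{1}{9}$ ($D = \frac{1}{-9} = - \frac{1}{9} \approx -0.11111$)
$Y{\left(Z \right)} = - \frac{Z}{9}$ ($Y{\left(Z \right)} = Z \left(- \frac{1}{9}\right) = - \frac{Z}{9}$)
$\left(7599 - Y{\left(- 5 \left(2 - 4\right) + 3 \right)}\right) + t{\left(194 \right)} = \left(7599 - - \frac{- 5 \left(2 - 4\right) + 3}{9}\right) + 194^{2} = \left(7599 - - \frac{- 5 \left(2 - 4\right) + 3}{9}\right) + 37636 = \left(7599 - - \frac{\left(-5\right) \left(-2\right) + 3}{9}\right) + 37636 = \left(7599 - - \frac{10 + 3}{9}\right) + 37636 = \left(7599 - \left(- \frac{1}{9}\right) 13\right) + 37636 = \left(7599 - - \frac{13}{9}\right) + 37636 = \left(7599 + \frac{13}{9}\right) + 37636 = \frac{68404}{9} + 37636 = \frac{407128}{9}$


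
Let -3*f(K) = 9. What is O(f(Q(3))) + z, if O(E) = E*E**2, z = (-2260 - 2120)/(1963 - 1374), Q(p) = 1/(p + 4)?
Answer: -20283/589 ≈ -34.436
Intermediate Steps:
Q(p) = 1/(4 + p)
f(K) = -3 (f(K) = -1/3*9 = -3)
z = -4380/589 ≈ -7.4363
O(E) = E**3
O(f(Q(3))) + z = (-3)**3 - 4380/589 = -27 - 4380/589 = -20283/589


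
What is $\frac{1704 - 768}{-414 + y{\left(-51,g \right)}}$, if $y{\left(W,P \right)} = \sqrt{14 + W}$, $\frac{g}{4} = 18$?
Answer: $- \frac{387504}{171433} - \frac{936 i \sqrt{37}}{171433} \approx -2.2604 - 0.033211 i$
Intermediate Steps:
$g = 72$ ($g = 4 \cdot 18 = 72$)
$\frac{1704 - 768}{-414 + y{\left(-51,g \right)}} = \frac{1704 - 768}{-414 + \sqrt{14 - 51}} = \frac{936}{-414 + \sqrt{-37}} = \frac{936}{-414 + i \sqrt{37}}$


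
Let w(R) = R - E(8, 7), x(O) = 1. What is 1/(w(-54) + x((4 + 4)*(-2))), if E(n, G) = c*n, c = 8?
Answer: -1/117 ≈ -0.0085470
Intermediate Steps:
E(n, G) = 8*n
w(R) = -64 + R (w(R) = R - 8*8 = R - 1*64 = R - 64 = -64 + R)
1/(w(-54) + x((4 + 4)*(-2))) = 1/((-64 - 54) + 1) = 1/(-118 + 1) = 1/(-117) = -1/117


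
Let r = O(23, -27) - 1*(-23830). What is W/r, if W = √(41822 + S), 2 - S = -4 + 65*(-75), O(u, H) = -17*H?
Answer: √46703/24289 ≈ 0.0088974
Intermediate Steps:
r = 24289 (r = -17*(-27) - 1*(-23830) = 459 + 23830 = 24289)
S = 4881 (S = 2 - (-4 + 65*(-75)) = 2 - (-4 - 4875) = 2 - 1*(-4879) = 2 + 4879 = 4881)
W = √46703 (W = √(41822 + 4881) = √46703 ≈ 216.11)
W/r = √46703/24289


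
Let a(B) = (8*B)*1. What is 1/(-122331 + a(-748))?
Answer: -1/128315 ≈ -7.7933e-6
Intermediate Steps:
a(B) = 8*B
1/(-122331 + a(-748)) = 1/(-122331 + 8*(-748)) = 1/(-122331 - 5984) = 1/(-128315) = -1/128315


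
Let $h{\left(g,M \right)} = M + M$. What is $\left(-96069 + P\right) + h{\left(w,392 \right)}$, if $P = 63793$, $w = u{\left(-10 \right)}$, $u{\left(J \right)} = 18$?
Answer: $-31492$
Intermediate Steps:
$w = 18$
$h{\left(g,M \right)} = 2 M$
$\left(-96069 + P\right) + h{\left(w,392 \right)} = \left(-96069 + 63793\right) + 2 \cdot 392 = -32276 + 784 = -31492$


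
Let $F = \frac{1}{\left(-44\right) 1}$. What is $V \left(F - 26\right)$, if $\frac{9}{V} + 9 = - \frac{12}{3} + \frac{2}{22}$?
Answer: $\frac{10305}{568} \approx 18.143$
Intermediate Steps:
$V = - \frac{99}{142}$ ($V = \frac{9}{-9 + \left(- \frac{12}{3} + \frac{2}{22}\right)} = \frac{9}{-9 + \left(\left(-12\right) \frac{1}{3} + 2 \cdot \frac{1}{22}\right)} = \frac{9}{-9 + \left(-4 + \frac{1}{11}\right)} = \frac{9}{-9 - \frac{43}{11}} = \frac{9}{- \frac{142}{11}} = 9 \left(- \frac{11}{142}\right) = - \frac{99}{142} \approx -0.69718$)
$F = - \frac{1}{44}$ ($F = \left(- \frac{1}{44}\right) 1 = - \frac{1}{44} \approx -0.022727$)
$V \left(F - 26\right) = - \frac{99 \left(- \frac{1}{44} - 26\right)}{142} = \left(- \frac{99}{142}\right) \left(- \frac{1145}{44}\right) = \frac{10305}{568}$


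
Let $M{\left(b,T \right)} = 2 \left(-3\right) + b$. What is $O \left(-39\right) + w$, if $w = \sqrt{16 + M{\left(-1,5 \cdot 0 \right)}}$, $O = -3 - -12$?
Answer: $-348$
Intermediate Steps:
$O = 9$ ($O = -3 + 12 = 9$)
$M{\left(b,T \right)} = -6 + b$
$w = 3$ ($w = \sqrt{16 - 7} = \sqrt{9} = 3$)
$O \left(-39\right) + w = 9 \left(-39\right) + 3 = -351 + 3 = -348$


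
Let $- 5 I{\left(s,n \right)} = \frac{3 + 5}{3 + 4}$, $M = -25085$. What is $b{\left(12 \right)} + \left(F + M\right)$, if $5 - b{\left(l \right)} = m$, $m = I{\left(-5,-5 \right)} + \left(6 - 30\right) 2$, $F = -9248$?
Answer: $- \frac{1199792}{35} \approx -34280.0$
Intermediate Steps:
$I{\left(s,n \right)} = - \frac{8}{35}$ ($I{\left(s,n \right)} = - \frac{\left(3 + 5\right) \frac{1}{3 + 4}}{5} = - \frac{8 \cdot \frac{1}{7}}{5} = \left(- \frac{1}{5}\right) \frac{8}{7} = - \frac{8}{35}$)
$m = - \frac{1688}{35}$ ($m = - \frac{8}{35} + \left(6 - 30\right) 2 = - \frac{8}{35} - 48 = - \frac{1688}{35} \approx -48.229$)
$b{\left(l \right)} = \frac{1863}{35}$ ($b{\left(l \right)} = 5 - - \frac{1688}{35} = 5 + \frac{1688}{35} = \frac{1863}{35}$)
$b{\left(12 \right)} + \left(F + M\right) = \frac{1863}{35} - 34333 = - \frac{1199792}{35}$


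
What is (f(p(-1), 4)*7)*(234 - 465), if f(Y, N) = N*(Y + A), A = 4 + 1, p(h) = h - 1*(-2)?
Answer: -38808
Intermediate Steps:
p(h) = 2 + h (p(h) = h + 2 = 2 + h)
A = 5
f(Y, N) = N*(5 + Y) (f(Y, N) = N*(Y + 5) = N*(5 + Y))
(f(p(-1), 4)*7)*(234 - 465) = ((4*(5 + (2 - 1)))*7)*(234 - 465) = ((4*(5 + 1))*7)*(-231) = ((4*6)*7)*(-231) = (24*7)*(-231) = 168*(-231) = -38808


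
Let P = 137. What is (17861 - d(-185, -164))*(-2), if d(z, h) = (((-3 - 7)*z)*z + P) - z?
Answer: -719578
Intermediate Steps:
d(z, h) = 137 - z - 10*z**2 (d(z, h) = (((-3 - 7)*z)*z + 137) - z = ((-10*z)*z + 137) - z = (-10*z**2 + 137) - z = (137 - 10*z**2) - z = 137 - z - 10*z**2)
(17861 - d(-185, -164))*(-2) = (17861 - (137 - 1*(-185) - 10*(-185)**2))*(-2) = (17861 - (137 + 185 - 10*34225))*(-2) = (17861 - (137 + 185 - 342250))*(-2) = (17861 - 1*(-341928))*(-2) = (17861 + 341928)*(-2) = 359789*(-2) = -719578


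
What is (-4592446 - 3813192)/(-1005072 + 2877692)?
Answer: -4202819/936310 ≈ -4.4887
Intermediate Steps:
(-4592446 - 3813192)/(-1005072 + 2877692) = -8405638/1872620 = -8405638*1/1872620 = -4202819/936310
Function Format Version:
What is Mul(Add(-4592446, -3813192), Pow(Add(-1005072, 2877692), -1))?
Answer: Rational(-4202819, 936310) ≈ -4.4887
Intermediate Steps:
Mul(Add(-4592446, -3813192), Pow(Add(-1005072, 2877692), -1)) = Mul(-8405638, Pow(1872620, -1)) = Mul(-8405638, Rational(1, 1872620)) = Rational(-4202819, 936310)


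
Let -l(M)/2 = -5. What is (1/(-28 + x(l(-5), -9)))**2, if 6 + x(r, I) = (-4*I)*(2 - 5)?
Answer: 1/20164 ≈ 4.9593e-5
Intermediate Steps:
l(M) = 10 (l(M) = -2*(-5) = 10)
x(r, I) = -6 + 12*I (x(r, I) = -6 + (-4*I)*(2 - 5) = -6 - 4*I*(-3) = -6 + 12*I)
(1/(-28 + x(l(-5), -9)))**2 = (1/(-28 + (-6 + 12*(-9))))**2 = (1/(-28 + (-6 - 108)))**2 = (1/(-28 - 114))**2 = (1/(-142))**2 = (-1/142)**2 = 1/20164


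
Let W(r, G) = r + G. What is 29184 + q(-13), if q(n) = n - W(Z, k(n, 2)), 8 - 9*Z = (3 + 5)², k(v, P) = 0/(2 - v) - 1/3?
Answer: 262598/9 ≈ 29178.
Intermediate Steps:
k(v, P) = -⅓ (k(v, P) = 0 - 1*⅓ = 0 - ⅓ = -⅓)
Z = -56/9 (Z = 8/9 - (3 + 5)²/9 = 8/9 - ⅑*8² = 8/9 - ⅑*64 = 8/9 - 64/9 = -56/9 ≈ -6.2222)
W(r, G) = G + r
q(n) = 59/9 + n (q(n) = n - (-⅓ - 56/9) = n - 1*(-59/9) = n + 59/9 = 59/9 + n)
29184 + q(-13) = 29184 + (59/9 - 13) = 29184 - 58/9 = 262598/9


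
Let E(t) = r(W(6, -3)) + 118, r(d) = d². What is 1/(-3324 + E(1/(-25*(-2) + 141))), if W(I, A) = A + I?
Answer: -1/3197 ≈ -0.00031279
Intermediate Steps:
E(t) = 127 (E(t) = (-3 + 6)² + 118 = 3² + 118 = 9 + 118 = 127)
1/(-3324 + E(1/(-25*(-2) + 141))) = 1/(-3324 + 127) = 1/(-3197) = -1/3197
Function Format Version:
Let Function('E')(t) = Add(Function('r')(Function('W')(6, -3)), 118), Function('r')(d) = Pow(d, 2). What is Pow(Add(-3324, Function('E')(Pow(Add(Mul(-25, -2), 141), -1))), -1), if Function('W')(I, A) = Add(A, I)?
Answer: Rational(-1, 3197) ≈ -0.00031279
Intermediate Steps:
Function('E')(t) = 127 (Function('E')(t) = Add(Pow(Add(-3, 6), 2), 118) = Add(Pow(3, 2), 118) = Add(9, 118) = 127)
Pow(Add(-3324, Function('E')(Pow(Add(Mul(-25, -2), 141), -1))), -1) = Pow(Add(-3324, 127), -1) = Pow(-3197, -1) = Rational(-1, 3197)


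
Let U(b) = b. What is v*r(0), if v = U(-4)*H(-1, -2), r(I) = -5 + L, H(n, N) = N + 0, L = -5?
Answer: -80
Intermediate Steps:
H(n, N) = N
r(I) = -10 (r(I) = -5 - 5 = -10)
v = 8 (v = -4*(-2) = 8)
v*r(0) = 8*(-10) = -80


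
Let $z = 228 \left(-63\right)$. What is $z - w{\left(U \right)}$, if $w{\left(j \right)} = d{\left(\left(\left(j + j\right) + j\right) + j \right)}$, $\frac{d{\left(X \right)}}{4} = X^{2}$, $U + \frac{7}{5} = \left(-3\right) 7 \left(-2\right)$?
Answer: $- \frac{2996476}{25} \approx -1.1986 \cdot 10^{5}$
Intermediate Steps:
$z = -14364$
$U = \frac{203}{5}$ ($U = - \frac{7}{5} + \left(-3\right) 7 \left(-2\right) = - \frac{7}{5} - -42 = - \frac{7}{5} + 42 = \frac{203}{5} \approx 40.6$)
$d{\left(X \right)} = 4 X^{2}$
$w{\left(j \right)} = 64 j^{2}$ ($w{\left(j \right)} = 4 \left(\left(\left(j + j\right) + j\right) + j\right)^{2} = 4 \left(\left(2 j + j\right) + j\right)^{2} = 4 \left(3 j + j\right)^{2} = 4 \left(4 j\right)^{2} = 4 \cdot 16 j^{2} = 64 j^{2}$)
$z - w{\left(U \right)} = -14364 - 64 \left(\frac{203}{5}\right)^{2} = -14364 - 64 \cdot \frac{41209}{25} = -14364 - \frac{2637376}{25} = - \frac{2996476}{25}$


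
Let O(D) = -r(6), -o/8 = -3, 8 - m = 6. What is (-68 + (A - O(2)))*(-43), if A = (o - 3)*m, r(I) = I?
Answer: 860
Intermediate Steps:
m = 2 (m = 8 - 1*6 = 8 - 6 = 2)
o = 24 (o = -8*(-3) = 24)
A = 42 (A = (24 - 3)*2 = 21*2 = 42)
O(D) = -6 (O(D) = -1*6 = -6)
(-68 + (A - O(2)))*(-43) = (-68 + (42 - 1*(-6)))*(-43) = (-68 + (42 + 6))*(-43) = (-68 + 48)*(-43) = -20*(-43) = 860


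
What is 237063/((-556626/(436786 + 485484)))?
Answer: -36439348835/92771 ≈ -3.9279e+5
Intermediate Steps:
237063/((-556626/(436786 + 485484))) = 237063/((-556626/922270)) = 237063/((-556626*1/922270)) = 237063/(-278313/461135) = 237063*(-461135/278313) = -36439348835/92771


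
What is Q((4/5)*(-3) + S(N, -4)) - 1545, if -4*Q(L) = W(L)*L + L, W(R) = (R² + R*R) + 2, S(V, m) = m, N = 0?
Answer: -176141/125 ≈ -1409.1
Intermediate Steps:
W(R) = 2 + 2*R² (W(R) = (R² + R²) + 2 = 2*R² + 2 = 2 + 2*R²)
Q(L) = -L/4 - L*(2 + 2*L²)/4 (Q(L) = -((2 + 2*L²)*L + L)/4 = -(L*(2 + 2*L²) + L)/4 = -(L + L*(2 + 2*L²))/4 = -L/4 - L*(2 + 2*L²)/4)
Q((4/5)*(-3) + S(N, -4)) - 1545 = -((4/5)*(-3) - 4)*(3 + 2*((4/5)*(-3) - 4)²)/4 - 1545 = -((4*(⅕))*(-3) - 4)*(3 + 2*((4*(⅕))*(-3) - 4)²)/4 - 1545 = -((⅘)*(-3) - 4)*(3 + 2*((⅘)*(-3) - 4)²)/4 - 1545 = -(-12/5 - 4)*(3 + 2*(-12/5 - 4)²)/4 - 1545 = -¼*(-32/5)*(3 + 2*(-32/5)²) - 1545 = -¼*(-32/5)*(3 + 2*(1024/25)) - 1545 = -¼*(-32/5)*(3 + 2048/25) - 1545 = -¼*(-32/5)*2123/25 - 1545 = 16984/125 - 1545 = -176141/125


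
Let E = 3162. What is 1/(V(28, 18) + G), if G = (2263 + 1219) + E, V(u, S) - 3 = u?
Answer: 1/6675 ≈ 0.00014981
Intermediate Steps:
V(u, S) = 3 + u
G = 6644 (G = (2263 + 1219) + 3162 = 3482 + 3162 = 6644)
1/(V(28, 18) + G) = 1/((3 + 28) + 6644) = 1/(31 + 6644) = 1/6675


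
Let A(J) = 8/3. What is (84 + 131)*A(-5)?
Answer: 1720/3 ≈ 573.33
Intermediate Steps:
A(J) = 8/3 (A(J) = 8*(⅓) = 8/3)
(84 + 131)*A(-5) = (84 + 131)*(8/3) = 215*(8/3) = 1720/3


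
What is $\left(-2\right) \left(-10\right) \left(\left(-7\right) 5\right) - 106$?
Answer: $-806$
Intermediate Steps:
$\left(-2\right) \left(-10\right) \left(\left(-7\right) 5\right) - 106 = 20 \left(-35\right) - 106 = -700 - 106 = -806$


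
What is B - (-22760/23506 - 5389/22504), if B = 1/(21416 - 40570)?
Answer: 3059072204393/2533016056424 ≈ 1.2077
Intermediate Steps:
B = -1/19154 (B = 1/(-19154) = -1/19154 ≈ -5.2208e-5)
B - (-22760/23506 - 5389/22504) = -1/19154 - (-22760/23506 - 5389/22504) = -1/19154 - (-22760*1/23506 - 5389*1/22504) = -1/19154 - (-11380/11753 - 5389/22504) = -1/19154 - 1*(-319432437/264489512) = -1/19154 + 319432437/264489512 = 3059072204393/2533016056424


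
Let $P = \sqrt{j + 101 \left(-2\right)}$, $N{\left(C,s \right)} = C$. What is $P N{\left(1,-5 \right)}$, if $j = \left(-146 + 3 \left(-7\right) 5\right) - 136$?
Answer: $i \sqrt{589} \approx 24.269 i$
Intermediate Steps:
$j = -387$ ($j = \left(-146 - 105\right) - 136 = -251 - 136 = -387$)
$P = i \sqrt{589}$ ($P = \sqrt{-387 + 101 \left(-2\right)} = \sqrt{-387 - 202} = \sqrt{-589} = i \sqrt{589} \approx 24.269 i$)
$P N{\left(1,-5 \right)} = i \sqrt{589} \cdot 1 = i \sqrt{589}$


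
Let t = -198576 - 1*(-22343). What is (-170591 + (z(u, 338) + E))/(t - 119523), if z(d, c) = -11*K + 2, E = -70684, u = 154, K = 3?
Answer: 120653/147878 ≈ 0.81590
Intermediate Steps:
t = -176233 (t = -198576 + 22343 = -176233)
z(d, c) = -31 (z(d, c) = -11*3 + 2 = -33 + 2 = -31)
(-170591 + (z(u, 338) + E))/(t - 119523) = (-170591 + (-31 - 70684))/(-176233 - 119523) = (-170591 - 70715)/(-295756) = -241306*(-1/295756) = 120653/147878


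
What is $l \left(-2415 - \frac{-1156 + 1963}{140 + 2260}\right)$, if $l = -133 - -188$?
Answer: $- \frac{21254959}{160} \approx -1.3284 \cdot 10^{5}$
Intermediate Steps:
$l = 55$ ($l = -133 + 188 = 55$)
$l \left(-2415 - \frac{-1156 + 1963}{140 + 2260}\right) = 55 \left(-2415 - \frac{-1156 + 1963}{140 + 2260}\right) = 55 \left(-2415 - \frac{807}{2400}\right) = 55 \left(-2415 - 807 \cdot \frac{1}{2400}\right) = 55 \left(-2415 - \frac{269}{800}\right) = 55 \left(- \frac{1932269}{800}\right) = - \frac{21254959}{160}$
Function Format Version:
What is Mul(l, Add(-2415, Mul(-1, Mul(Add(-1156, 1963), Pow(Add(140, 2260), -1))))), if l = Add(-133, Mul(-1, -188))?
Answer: Rational(-21254959, 160) ≈ -1.3284e+5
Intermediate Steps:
l = 55 (l = Add(-133, 188) = 55)
Mul(l, Add(-2415, Mul(-1, Mul(Add(-1156, 1963), Pow(Add(140, 2260), -1))))) = Mul(55, Add(-2415, Mul(-1, Mul(Add(-1156, 1963), Pow(Add(140, 2260), -1))))) = Mul(55, Add(-2415, Mul(-1, Mul(807, Pow(2400, -1))))) = Mul(55, Add(-2415, Mul(-1, Mul(807, Rational(1, 2400))))) = Mul(55, Add(-2415, Mul(-1, Rational(269, 800)))) = Mul(55, Add(-2415, Rational(-269, 800))) = Mul(55, Rational(-1932269, 800)) = Rational(-21254959, 160)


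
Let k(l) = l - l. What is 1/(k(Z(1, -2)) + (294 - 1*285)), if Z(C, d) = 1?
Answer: 1/9 ≈ 0.11111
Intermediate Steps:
k(l) = 0
1/(k(Z(1, -2)) + (294 - 1*285)) = 1/(0 + (294 - 1*285)) = 1/(0 + (294 - 285)) = 1/(0 + 9) = 1/9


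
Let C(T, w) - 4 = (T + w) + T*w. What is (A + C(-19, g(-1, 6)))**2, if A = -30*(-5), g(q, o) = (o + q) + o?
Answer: 3969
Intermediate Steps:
g(q, o) = q + 2*o
C(T, w) = 4 + T + w + T*w (C(T, w) = 4 + ((T + w) + T*w) = 4 + (T + w + T*w) = 4 + T + w + T*w)
A = 150
(A + C(-19, g(-1, 6)))**2 = (150 + (4 - 19 + (-1 + 2*6) - 19*(-1 + 2*6)))**2 = (150 + (4 - 19 + (-1 + 12) - 19*(-1 + 12)))**2 = (150 + (4 - 19 + 11 - 19*11))**2 = (150 + (4 - 19 + 11 - 209))**2 = (150 - 213)**2 = (-63)**2 = 3969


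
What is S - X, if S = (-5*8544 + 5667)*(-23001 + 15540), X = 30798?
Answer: 276421635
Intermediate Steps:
S = 276452433 (S = (-42720 + 5667)*(-7461) = -37053*(-7461) = 276452433)
S - X = 276452433 - 1*30798 = 276452433 - 30798 = 276421635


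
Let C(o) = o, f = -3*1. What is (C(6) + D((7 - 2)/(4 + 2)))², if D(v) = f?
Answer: 9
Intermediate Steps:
f = -3
D(v) = -3
(C(6) + D((7 - 2)/(4 + 2)))² = (6 - 3)² = 3² = 9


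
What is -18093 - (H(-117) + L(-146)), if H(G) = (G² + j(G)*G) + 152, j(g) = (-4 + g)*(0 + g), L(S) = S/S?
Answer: 1624434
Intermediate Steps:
L(S) = 1
j(g) = g*(-4 + g) (j(g) = (-4 + g)*g = g*(-4 + g))
H(G) = 152 + G² + G²*(-4 + G) (H(G) = (G² + (G*(-4 + G))*G) + 152 = (G² + G²*(-4 + G)) + 152 = 152 + G² + G²*(-4 + G))
-18093 - (H(-117) + L(-146)) = -18093 - ((152 + (-117)³ - 3*(-117)²) + 1) = -18093 - ((152 - 1601613 - 3*13689) + 1) = -18093 - ((152 - 1601613 - 41067) + 1) = -18093 - (-1642528 + 1) = -18093 - 1*(-1642527) = -18093 + 1642527 = 1624434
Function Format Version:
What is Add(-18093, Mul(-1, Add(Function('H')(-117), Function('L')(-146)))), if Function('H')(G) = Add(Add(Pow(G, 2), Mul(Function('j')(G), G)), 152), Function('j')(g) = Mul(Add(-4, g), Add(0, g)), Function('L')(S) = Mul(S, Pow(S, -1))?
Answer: 1624434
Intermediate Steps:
Function('L')(S) = 1
Function('j')(g) = Mul(g, Add(-4, g)) (Function('j')(g) = Mul(Add(-4, g), g) = Mul(g, Add(-4, g)))
Function('H')(G) = Add(152, Pow(G, 2), Mul(Pow(G, 2), Add(-4, G))) (Function('H')(G) = Add(Add(Pow(G, 2), Mul(Mul(G, Add(-4, G)), G)), 152) = Add(Add(Pow(G, 2), Mul(Pow(G, 2), Add(-4, G))), 152) = Add(152, Pow(G, 2), Mul(Pow(G, 2), Add(-4, G))))
Add(-18093, Mul(-1, Add(Function('H')(-117), Function('L')(-146)))) = Add(-18093, Mul(-1, Add(Add(152, Pow(-117, 3), Mul(-3, Pow(-117, 2))), 1))) = Add(-18093, Mul(-1, Add(Add(152, -1601613, Mul(-3, 13689)), 1))) = Add(-18093, Mul(-1, Add(Add(152, -1601613, -41067), 1))) = Add(-18093, Mul(-1, Add(-1642528, 1))) = Add(-18093, Mul(-1, -1642527)) = Add(-18093, 1642527) = 1624434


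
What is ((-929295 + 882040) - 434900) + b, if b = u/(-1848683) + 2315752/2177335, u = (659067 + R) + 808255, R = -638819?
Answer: -1940768889484204664/4025202199805 ≈ -4.8215e+5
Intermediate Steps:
u = 828503 (u = (659067 - 638819) + 808255 = 20248 + 808255 = 828503)
b = 2477162775111/4025202199805 (b = 828503/(-1848683) + 2315752/2177335 = 828503*(-1/1848683) + 2315752*(1/2177335) = -828503/1848683 + 2315752/2177335 = 2477162775111/4025202199805 ≈ 0.61541)
((-929295 + 882040) - 434900) + b = ((-929295 + 882040) - 434900) + 2477162775111/4025202199805 = (-47255 - 434900) + 2477162775111/4025202199805 = -482155 + 2477162775111/4025202199805 = -1940768889484204664/4025202199805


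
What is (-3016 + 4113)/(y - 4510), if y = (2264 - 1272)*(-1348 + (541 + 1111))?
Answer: 1097/297058 ≈ 0.0036929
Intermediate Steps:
y = 301568 (y = 992*(-1348 + 1652) = 992*304 = 301568)
(-3016 + 4113)/(y - 4510) = (-3016 + 4113)/(301568 - 4510) = 1097/297058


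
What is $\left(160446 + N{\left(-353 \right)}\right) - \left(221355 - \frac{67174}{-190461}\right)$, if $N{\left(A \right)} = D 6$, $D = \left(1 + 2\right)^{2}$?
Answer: $- \frac{11590571329}{190461} \approx -60855.0$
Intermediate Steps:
$D = 9$ ($D = 3^{2} = 9$)
$N{\left(A \right)} = 54$ ($N{\left(A \right)} = 9 \cdot 6 = 54$)
$\left(160446 + N{\left(-353 \right)}\right) - \left(221355 - \frac{67174}{-190461}\right) = \left(160446 + 54\right) - \left(221355 - \frac{67174}{-190461}\right) = 160500 - \left(221355 - - \frac{67174}{190461}\right) = 160500 - \left(221355 + \frac{67174}{190461}\right) = 160500 - \frac{42159561829}{190461} = - \frac{11590571329}{190461}$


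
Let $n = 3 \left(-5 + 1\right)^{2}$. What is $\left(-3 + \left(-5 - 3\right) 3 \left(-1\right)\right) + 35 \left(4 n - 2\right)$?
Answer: $6671$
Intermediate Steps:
$n = 48$ ($n = 3 \left(-4\right)^{2} = 3 \cdot 16 = 48$)
$\left(-3 + \left(-5 - 3\right) 3 \left(-1\right)\right) + 35 \left(4 n - 2\right) = \left(-3 + \left(-5 - 3\right) 3 \left(-1\right)\right) + 35 \left(4 \cdot 48 - 2\right) = \left(-3 + \left(-8\right) 3 \left(-1\right)\right) + 35 \left(192 - 2\right) = \left(-3 - -24\right) + 35 \cdot 190 = \left(-3 + 24\right) + 6650 = 21 + 6650 = 6671$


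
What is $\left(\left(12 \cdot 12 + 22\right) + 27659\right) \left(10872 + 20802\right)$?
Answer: $881329050$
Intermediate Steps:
$\left(\left(12 \cdot 12 + 22\right) + 27659\right) \left(10872 + 20802\right) = \left(\left(144 + 22\right) + 27659\right) 31674 = \left(166 + 27659\right) 31674 = 27825 \cdot 31674 = 881329050$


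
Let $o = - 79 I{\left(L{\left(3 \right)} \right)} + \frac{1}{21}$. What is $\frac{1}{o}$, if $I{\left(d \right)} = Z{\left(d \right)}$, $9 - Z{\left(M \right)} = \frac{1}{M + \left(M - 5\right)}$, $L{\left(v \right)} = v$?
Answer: $- \frac{21}{13271} \approx -0.0015824$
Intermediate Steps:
$Z{\left(M \right)} = 9 - \frac{1}{-5 + 2 M}$ ($Z{\left(M \right)} = 9 - \frac{1}{M + \left(M - 5\right)} = 9 - \frac{1}{M + \left(-5 + M\right)} = 9 - \frac{1}{-5 + 2 M}$)
$I{\left(d \right)} = \frac{2 \left(-23 + 9 d\right)}{-5 + 2 d}$
$o = - \frac{13271}{21}$ ($o = - 79 \frac{2 \left(-23 + 9 \cdot 3\right)}{-5 + 2 \cdot 3} + \frac{1}{21} = - 79 \frac{2 \left(-23 + 27\right)}{-5 + 6} + \frac{1}{21} = - 79 \cdot 2 \cdot 1^{-1} \cdot 4 + \frac{1}{21} = - 79 \cdot 2 \cdot 1 \cdot 4 + \frac{1}{21} = \left(-79\right) 8 + \frac{1}{21} = -632 + \frac{1}{21} = - \frac{13271}{21} \approx -631.95$)
$\frac{1}{o} = \frac{1}{- \frac{13271}{21}} = - \frac{21}{13271}$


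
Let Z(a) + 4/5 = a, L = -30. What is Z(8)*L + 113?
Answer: -103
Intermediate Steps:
Z(a) = -⅘ + a
Z(8)*L + 113 = (-⅘ + 8)*(-30) + 113 = (36/5)*(-30) + 113 = -216 + 113 = -103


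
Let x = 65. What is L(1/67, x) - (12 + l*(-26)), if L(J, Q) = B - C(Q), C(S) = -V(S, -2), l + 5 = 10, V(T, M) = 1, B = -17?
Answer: 102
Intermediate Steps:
l = 5 (l = -5 + 10 = 5)
C(S) = -1 (C(S) = -1*1 = -1)
L(J, Q) = -16 (L(J, Q) = -17 - 1*(-1) = -17 + 1 = -16)
L(1/67, x) - (12 + l*(-26)) = -16 - (12 + 5*(-26)) = -16 - (12 - 130) = -16 - 1*(-118) = -16 + 118 = 102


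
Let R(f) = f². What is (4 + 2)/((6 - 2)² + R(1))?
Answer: 6/17 ≈ 0.35294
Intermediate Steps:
(4 + 2)/((6 - 2)² + R(1)) = (4 + 2)/((6 - 2)² + 1²) = 6/(4² + 1) = 6/(16 + 1) = 6/17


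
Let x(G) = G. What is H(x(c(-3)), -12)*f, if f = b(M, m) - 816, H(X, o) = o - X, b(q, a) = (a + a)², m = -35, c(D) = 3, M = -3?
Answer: -61260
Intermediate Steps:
b(q, a) = 4*a² (b(q, a) = (2*a)² = 4*a²)
f = 4084 (f = 4*(-35)² - 816 = 4*1225 - 816 = 4900 - 816 = 4084)
H(x(c(-3)), -12)*f = (-12 - 1*3)*4084 = (-12 - 3)*4084 = -15*4084 = -61260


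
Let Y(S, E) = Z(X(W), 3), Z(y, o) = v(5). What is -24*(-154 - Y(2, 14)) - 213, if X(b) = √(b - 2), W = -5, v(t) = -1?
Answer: 3459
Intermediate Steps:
X(b) = √(-2 + b)
Z(y, o) = -1
Y(S, E) = -1
-24*(-154 - Y(2, 14)) - 213 = -24*(-154 - 1*(-1)) - 213 = -24*(-154 + 1) - 213 = -24*(-153) - 213 = 3672 - 213 = 3459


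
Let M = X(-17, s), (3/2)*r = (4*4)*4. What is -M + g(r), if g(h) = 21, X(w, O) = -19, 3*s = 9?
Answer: 40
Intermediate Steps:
s = 3 (s = (⅓)*9 = 3)
r = 128/3 (r = 2*((4*4)*4)/3 = 2*(16*4)/3 = (⅔)*64 = 128/3 ≈ 42.667)
M = -19
-M + g(r) = -1*(-19) + 21 = 19 + 21 = 40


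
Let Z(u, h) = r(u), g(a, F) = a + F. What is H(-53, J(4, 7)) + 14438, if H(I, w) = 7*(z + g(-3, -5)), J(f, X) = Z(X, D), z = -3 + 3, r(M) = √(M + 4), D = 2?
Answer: 14382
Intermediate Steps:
r(M) = √(4 + M)
g(a, F) = F + a
z = 0
Z(u, h) = √(4 + u)
J(f, X) = √(4 + X)
H(I, w) = -56 (H(I, w) = 7*(0 + (-5 - 3)) = 7*(0 - 8) = 7*(-8) = -56)
H(-53, J(4, 7)) + 14438 = -56 + 14438 = 14382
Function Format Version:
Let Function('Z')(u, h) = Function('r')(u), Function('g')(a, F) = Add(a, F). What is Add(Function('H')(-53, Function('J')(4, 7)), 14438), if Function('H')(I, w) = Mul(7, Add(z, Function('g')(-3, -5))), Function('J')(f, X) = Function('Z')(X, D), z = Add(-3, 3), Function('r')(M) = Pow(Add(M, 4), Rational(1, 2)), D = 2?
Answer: 14382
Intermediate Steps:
Function('r')(M) = Pow(Add(4, M), Rational(1, 2))
Function('g')(a, F) = Add(F, a)
z = 0
Function('Z')(u, h) = Pow(Add(4, u), Rational(1, 2))
Function('J')(f, X) = Pow(Add(4, X), Rational(1, 2))
Function('H')(I, w) = -56 (Function('H')(I, w) = Mul(7, Add(0, Add(-5, -3))) = Mul(7, Add(0, -8)) = Mul(7, -8) = -56)
Add(Function('H')(-53, Function('J')(4, 7)), 14438) = Add(-56, 14438) = 14382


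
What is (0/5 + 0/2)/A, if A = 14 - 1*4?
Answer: 0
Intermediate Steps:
A = 10 (A = 14 - 4 = 10)
(0/5 + 0/2)/A = (0/5 + 0/2)/10 = (0*(⅕) + 0*(½))*(⅒) = (0 + 0)*(⅒) = 0*(⅒) = 0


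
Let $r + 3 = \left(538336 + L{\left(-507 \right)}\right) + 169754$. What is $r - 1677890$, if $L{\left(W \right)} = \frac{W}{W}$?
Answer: $-969802$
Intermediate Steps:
$L{\left(W \right)} = 1$
$r = 708088$ ($r = -3 + \left(\left(538336 + 1\right) + 169754\right) = -3 + \left(538337 + 169754\right) = -3 + 708091 = 708088$)
$r - 1677890 = 708088 - 1677890 = -969802$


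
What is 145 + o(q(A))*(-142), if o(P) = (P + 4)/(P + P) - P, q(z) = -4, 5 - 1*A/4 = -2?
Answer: -423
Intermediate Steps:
A = 28 (A = 20 - 4*(-2) = 20 + 8 = 28)
o(P) = -P + (4 + P)/(2*P) (o(P) = (4 + P)/((2*P)) - P = (4 + P)*(1/(2*P)) - P = (4 + P)/(2*P) - P = -P + (4 + P)/(2*P))
145 + o(q(A))*(-142) = 145 + (½ - 1*(-4) + 2/(-4))*(-142) = 145 + (½ + 4 + 2*(-¼))*(-142) = 145 + (½ + 4 - ½)*(-142) = 145 + 4*(-142) = 145 - 568 = -423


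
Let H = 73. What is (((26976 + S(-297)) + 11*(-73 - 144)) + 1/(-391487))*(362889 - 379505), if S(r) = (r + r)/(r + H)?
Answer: -2239543822415611/5480818 ≈ -4.0861e+8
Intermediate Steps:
S(r) = 2*r/(73 + r) (S(r) = (r + r)/(r + 73) = (2*r)/(73 + r) = 2*r/(73 + r))
(((26976 + S(-297)) + 11*(-73 - 144)) + 1/(-391487))*(362889 - 379505) = (((26976 + 2*(-297)/(73 - 297)) + 11*(-73 - 144)) + 1/(-391487))*(362889 - 379505) = (((26976 + 2*(-297)/(-224)) + 11*(-217)) - 1/391487)*(-16616) = (((26976 + 2*(-297)*(-1/224)) - 2387) - 1/391487)*(-16616) = (((26976 + 297/112) - 2387) - 1/391487)*(-16616) = ((3021609/112 - 2387) - 1/391487)*(-16616) = (2754265/112 - 1/391487)*(-16616) = (1078258941943/43846544)*(-16616) = -2239543822415611/5480818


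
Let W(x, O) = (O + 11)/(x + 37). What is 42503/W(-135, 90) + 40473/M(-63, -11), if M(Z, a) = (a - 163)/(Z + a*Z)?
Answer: -550009691/2929 ≈ -1.8778e+5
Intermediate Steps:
W(x, O) = (11 + O)/(37 + x)
M(Z, a) = (-163 + a)/(Z + Z*a)
42503/W(-135, 90) + 40473/M(-63, -11) = 42503/(((11 + 90)/(37 - 135))) + 40473/(((-163 - 11)/((-63)*(1 - 11)))) = 42503/((101/(-98))) + 40473/((-1/63*(-174)/(-10))) = 42503/((-1/98*101)) + 40473/((-1/63*(-⅒)*(-174))) = 42503/(-101/98) + 40473/(-29/105) = 42503*(-98/101) + 40473*(-105/29) = -4165294/101 - 4249665/29 = -550009691/2929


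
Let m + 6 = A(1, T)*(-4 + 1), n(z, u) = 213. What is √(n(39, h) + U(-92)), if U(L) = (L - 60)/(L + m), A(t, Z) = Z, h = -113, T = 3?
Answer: √2454901/107 ≈ 14.643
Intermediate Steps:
m = -15 (m = -6 + 3*(-4 + 1) = -6 + 3*(-3) = -6 - 9 = -15)
U(L) = (-60 + L)/(-15 + L) (U(L) = (L - 60)/(L - 15) = (-60 + L)/(-15 + L))
√(n(39, h) + U(-92)) = √(213 + (-60 - 92)/(-15 - 92)) = √(213 - 152/(-107)) = √(213 - 1/107*(-152)) = √(213 + 152/107) = √(22943/107) = √2454901/107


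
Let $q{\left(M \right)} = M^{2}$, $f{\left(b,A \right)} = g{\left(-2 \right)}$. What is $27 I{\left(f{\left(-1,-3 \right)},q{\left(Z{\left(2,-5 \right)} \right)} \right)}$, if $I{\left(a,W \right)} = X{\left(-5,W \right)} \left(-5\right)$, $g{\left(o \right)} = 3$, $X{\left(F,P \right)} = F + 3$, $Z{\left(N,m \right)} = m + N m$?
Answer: $270$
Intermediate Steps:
$X{\left(F,P \right)} = 3 + F$
$f{\left(b,A \right)} = 3$
$I{\left(a,W \right)} = 10$ ($I{\left(a,W \right)} = \left(3 - 5\right) \left(-5\right) = \left(-2\right) \left(-5\right) = 10$)
$27 I{\left(f{\left(-1,-3 \right)},q{\left(Z{\left(2,-5 \right)} \right)} \right)} = 27 \cdot 10 = 270$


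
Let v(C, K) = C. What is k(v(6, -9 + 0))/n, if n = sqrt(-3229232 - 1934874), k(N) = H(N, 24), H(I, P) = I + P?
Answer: -15*I*sqrt(5164106)/2582053 ≈ -0.013202*I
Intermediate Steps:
k(N) = 24 + N (k(N) = N + 24 = 24 + N)
n = I*sqrt(5164106) (n = sqrt(-5164106) = I*sqrt(5164106) ≈ 2272.5*I)
k(v(6, -9 + 0))/n = (24 + 6)/((I*sqrt(5164106))) = 30*(-I*sqrt(5164106)/5164106) = -15*I*sqrt(5164106)/2582053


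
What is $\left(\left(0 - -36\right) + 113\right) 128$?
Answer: $19072$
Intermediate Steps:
$\left(\left(0 - -36\right) + 113\right) 128 = \left(\left(0 + 36\right) + 113\right) 128 = \left(36 + 113\right) 128 = 149 \cdot 128 = 19072$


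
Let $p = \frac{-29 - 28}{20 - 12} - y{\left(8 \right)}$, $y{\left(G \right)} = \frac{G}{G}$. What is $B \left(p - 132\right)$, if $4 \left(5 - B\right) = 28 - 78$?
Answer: $- \frac{39235}{16} \approx -2452.2$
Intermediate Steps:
$y{\left(G \right)} = 1$
$B = \frac{35}{2}$ ($B = 5 - \frac{28 - 78}{4} = 5 - - \frac{25}{2} = 5 + \frac{25}{2} = \frac{35}{2} \approx 17.5$)
$p = - \frac{65}{8}$ ($p = \frac{-29 - 28}{20 - 12} - 1 = - \frac{57}{8} - 1 = - \frac{65}{8} \approx -8.125$)
$B \left(p - 132\right) = \frac{35 \left(- \frac{65}{8} - 132\right)}{2} = \frac{35}{2} \left(- \frac{1121}{8}\right) = - \frac{39235}{16}$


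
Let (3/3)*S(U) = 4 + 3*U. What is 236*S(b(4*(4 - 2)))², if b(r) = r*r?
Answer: 9066176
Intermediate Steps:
b(r) = r²
S(U) = 4 + 3*U
236*S(b(4*(4 - 2)))² = 236*(4 + 3*(4*(4 - 2))²)² = 236*(4 + 3*(4*2)²)² = 236*(4 + 3*8²)² = 236*(4 + 3*64)² = 236*(4 + 192)² = 236*196² = 236*38416 = 9066176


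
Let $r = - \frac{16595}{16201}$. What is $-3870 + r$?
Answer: $- \frac{62714465}{16201} \approx -3871.0$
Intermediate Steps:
$r = - \frac{16595}{16201}$ ($r = \left(-16595\right) \frac{1}{16201} = - \frac{16595}{16201} \approx -1.0243$)
$-3870 + r = -3870 - \frac{16595}{16201} = - \frac{62714465}{16201}$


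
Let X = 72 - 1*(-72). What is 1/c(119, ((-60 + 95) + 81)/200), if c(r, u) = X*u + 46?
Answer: 25/3238 ≈ 0.0077208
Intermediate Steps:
X = 144 (X = 72 + 72 = 144)
c(r, u) = 46 + 144*u (c(r, u) = 144*u + 46 = 46 + 144*u)
1/c(119, ((-60 + 95) + 81)/200) = 1/(46 + 144*(((-60 + 95) + 81)/200)) = 1/(46 + 144*((35 + 81)*(1/200))) = 1/(46 + 144*(116*(1/200))) = 1/(46 + 144*(29/50)) = 1/(46 + 2088/25) = 1/(3238/25) = 25/3238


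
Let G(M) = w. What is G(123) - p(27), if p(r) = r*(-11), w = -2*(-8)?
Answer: 313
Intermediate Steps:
w = 16
p(r) = -11*r
G(M) = 16
G(123) - p(27) = 16 - (-11)*27 = 16 - 1*(-297) = 16 + 297 = 313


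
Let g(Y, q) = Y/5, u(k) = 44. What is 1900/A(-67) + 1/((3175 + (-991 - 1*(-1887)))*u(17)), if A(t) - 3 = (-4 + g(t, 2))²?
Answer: 236344379/38033996 ≈ 6.2140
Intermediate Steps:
g(Y, q) = Y/5 (g(Y, q) = Y*(⅕) = Y/5)
A(t) = 3 + (-4 + t/5)²
1900/A(-67) + 1/((3175 + (-991 - 1*(-1887)))*u(17)) = 1900/(3 + (-20 - 67)²/25) + 1/((3175 + (-991 - 1*(-1887)))*44) = 1900/(3 + (1/25)*(-87)²) + (1/44)/(3175 + (-991 + 1887)) = 1900/(3 + (1/25)*7569) + (1/44)/(3175 + 896) = 1900/(3 + 7569/25) + (1/44)/4071 = 1900/(7644/25) + (1/4071)*(1/44) = 1900*(25/7644) + 1/179124 = 11875/1911 + 1/179124 = 236344379/38033996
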